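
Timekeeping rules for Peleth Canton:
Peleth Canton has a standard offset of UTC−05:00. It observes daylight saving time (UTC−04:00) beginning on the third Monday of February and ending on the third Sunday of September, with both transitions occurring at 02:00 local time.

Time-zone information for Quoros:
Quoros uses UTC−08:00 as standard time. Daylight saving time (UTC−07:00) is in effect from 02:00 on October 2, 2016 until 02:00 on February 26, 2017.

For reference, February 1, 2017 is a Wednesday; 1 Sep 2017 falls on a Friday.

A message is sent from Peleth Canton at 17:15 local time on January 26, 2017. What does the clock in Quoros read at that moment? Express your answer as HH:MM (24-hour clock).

1 February 2017 is a Wednesday, so the first Monday is February 6 and the third is February 20.
1 September 2017 is a Friday, so the first Sunday is September 3 and the third is September 17.
January 26, 2017 is outside the daylight-saving period (20 February – 17 September), so Peleth Canton is on standard time, UTC−05:00.
17:15 Peleth Canton + 5h = 22:15 UTC.
At the standard offset (UTC−08:00), 22:15 UTC − 8h = 14:15 Quoros standard time.
The standard-time date in Quoros, January 26, 2017, lies within the daylight-saving period (2 October 2016 – 26 February 2017), so Quoros is on daylight time, UTC−07:00.
22:15 UTC − 7h = 15:15 Quoros.

15:15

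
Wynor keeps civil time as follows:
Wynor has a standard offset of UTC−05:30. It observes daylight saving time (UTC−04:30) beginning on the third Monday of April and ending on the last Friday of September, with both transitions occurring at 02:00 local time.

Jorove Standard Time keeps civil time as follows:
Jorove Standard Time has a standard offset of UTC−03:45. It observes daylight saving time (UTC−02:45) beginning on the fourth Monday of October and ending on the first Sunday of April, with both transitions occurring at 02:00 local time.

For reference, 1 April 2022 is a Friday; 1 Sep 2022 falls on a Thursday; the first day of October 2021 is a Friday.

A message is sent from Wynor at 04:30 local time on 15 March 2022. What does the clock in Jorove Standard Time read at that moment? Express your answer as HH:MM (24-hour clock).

1 April 2022 is a Friday, so the first Monday is April 4 and the third is April 18.
1 September 2022 is a Thursday, so Fridays fall on 2, 9, 16, 23, 30; the last is September 30.
15 March 2022 is outside the daylight-saving period (18 April – 30 September), so Wynor is on standard time, UTC−05:30.
04:30 Wynor + 5h30m = 10:00 UTC.
1 October 2021 is a Friday, so the first Monday is October 4 and the fourth is October 25.
1 April 2022 is a Friday, so the first Sunday is April 3.
At the standard offset (UTC−03:45), 10:00 UTC − 3h45m = 06:15 Jorove Standard Time standard time.
Daylight saving runs 25 October 2021 – 3 April 2022; the standard-time date in Jorove Standard Time, 15 March 2022, is inside that window, so Jorove Standard Time is at UTC−02:45.
10:00 UTC − 2h45m = 07:15 Jorove Standard Time.

07:15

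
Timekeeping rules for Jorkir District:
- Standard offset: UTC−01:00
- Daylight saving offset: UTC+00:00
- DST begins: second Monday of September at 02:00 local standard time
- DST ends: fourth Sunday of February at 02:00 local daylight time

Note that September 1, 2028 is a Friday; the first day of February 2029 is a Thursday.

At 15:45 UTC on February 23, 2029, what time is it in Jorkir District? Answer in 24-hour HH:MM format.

1 September 2028 is a Friday, so the first Monday is September 4 and the second is September 11.
1 February 2029 is a Thursday, so the first Sunday is February 4 and the fourth is February 25.
At the standard offset (UTC−01:00), 15:45 UTC − 1h = 14:45 Jorkir District standard time.
The standard-time date in Jorkir District, February 23, 2029, falls between 11 September 2028 and 25 February 2029, so daylight saving is in effect and Jorkir District is at UTC+00:00.
15:45 UTC + 0h = 15:45 local.

15:45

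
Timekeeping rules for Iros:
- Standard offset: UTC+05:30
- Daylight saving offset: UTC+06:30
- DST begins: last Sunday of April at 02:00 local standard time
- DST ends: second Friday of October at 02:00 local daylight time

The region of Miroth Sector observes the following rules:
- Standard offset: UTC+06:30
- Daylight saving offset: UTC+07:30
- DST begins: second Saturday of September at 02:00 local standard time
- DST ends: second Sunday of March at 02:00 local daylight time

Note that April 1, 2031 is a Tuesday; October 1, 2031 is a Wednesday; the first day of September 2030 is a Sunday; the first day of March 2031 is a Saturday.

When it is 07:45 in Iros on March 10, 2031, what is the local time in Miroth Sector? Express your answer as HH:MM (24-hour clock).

08:45

1 April 2031 is a Tuesday, so Sundays fall on 6, 13, 20, 27; the last is April 27.
1 October 2031 is a Wednesday, so the first Friday is October 3 and the second is October 10.
Daylight saving runs 27 April – 10 October; March 10, 2031 is outside that window, so Iros is on standard time at UTC+05:30.
07:45 Iros − 5h30m = 02:15 UTC.
1 September 2030 is a Sunday, so the first Saturday is September 7 and the second is September 14.
1 March 2031 is a Saturday, so the first Sunday is March 2 and the second is March 9.
At the standard offset (UTC+06:30), 02:15 UTC + 6h30m = 08:45 Miroth Sector standard time.
The standard-time date in Miroth Sector, March 10, 2031, is outside the daylight-saving period (14 September 2030 – 9 March 2031), so Miroth Sector is on standard time, UTC+06:30.
02:15 UTC + 6h30m = 08:45 Miroth Sector.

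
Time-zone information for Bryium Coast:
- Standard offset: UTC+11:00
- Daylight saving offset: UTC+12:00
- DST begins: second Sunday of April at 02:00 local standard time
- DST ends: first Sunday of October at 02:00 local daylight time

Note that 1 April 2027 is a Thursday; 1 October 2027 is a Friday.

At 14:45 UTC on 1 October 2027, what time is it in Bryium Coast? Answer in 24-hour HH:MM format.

02:45

1 April 2027 is a Thursday, so the first Sunday is April 4 and the second is April 11.
1 October 2027 is a Friday, so the first Sunday is October 3.
At the standard offset (UTC+11:00), 14:45 UTC + 11h = 01:45 Bryium Coast standard time (rolling into the next day, 2 October 2027).
The standard-time date in Bryium Coast, 2 October 2027, falls between 11 April and 3 October, so daylight saving is in effect and Bryium Coast is at UTC+12:00.
14:45 UTC + 12h = 02:45 local (rolling into the next day, 2 October 2027).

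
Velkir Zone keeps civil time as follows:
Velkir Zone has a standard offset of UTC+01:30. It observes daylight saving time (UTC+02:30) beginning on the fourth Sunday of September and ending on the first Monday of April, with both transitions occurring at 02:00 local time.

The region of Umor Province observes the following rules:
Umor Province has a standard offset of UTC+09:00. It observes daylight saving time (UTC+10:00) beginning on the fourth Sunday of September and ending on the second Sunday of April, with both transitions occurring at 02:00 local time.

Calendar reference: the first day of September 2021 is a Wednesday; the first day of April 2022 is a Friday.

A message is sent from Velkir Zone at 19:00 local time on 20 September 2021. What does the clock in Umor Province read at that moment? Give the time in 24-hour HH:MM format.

1 September 2021 is a Wednesday, so the first Sunday is September 5 and the fourth is September 26.
1 April 2022 is a Friday, so the first Monday is April 4.
20 September 2021 does not fall between 26 September 2021 and 4 April 2022, so daylight saving is not in effect and Velkir Zone is at UTC+01:30.
19:00 Velkir Zone − 1h30m = 17:30 UTC.
1 September 2021 is a Wednesday, so the first Sunday is September 5 and the fourth is September 26.
1 April 2022 is a Friday, so the first Sunday is April 3 and the second is April 10.
At the standard offset (UTC+09:00), 17:30 UTC + 9h = 02:30 Umor Province standard time (rolling into the next day, 21 September 2021).
The standard-time date in Umor Province, 21 September 2021, is outside the daylight-saving period (26 September 2021 – 10 April 2022), so Umor Province is on standard time, UTC+09:00.
17:30 UTC + 9h = 02:30 Umor Province (rolling into the next day, 21 September 2021).

02:30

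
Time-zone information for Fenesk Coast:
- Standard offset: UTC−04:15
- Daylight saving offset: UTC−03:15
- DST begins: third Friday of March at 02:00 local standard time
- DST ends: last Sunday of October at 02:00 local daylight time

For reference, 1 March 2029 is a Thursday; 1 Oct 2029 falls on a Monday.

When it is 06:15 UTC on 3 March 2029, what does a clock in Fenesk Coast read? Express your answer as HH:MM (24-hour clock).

02:00

1 March 2029 is a Thursday, so the first Friday is March 2 and the third is March 16.
1 October 2029 is a Monday, so Sundays fall on 7, 14, 21, 28; the last is October 28.
At the standard offset (UTC−04:15), 06:15 UTC − 4h15m = 02:00 Fenesk Coast standard time.
The standard-time date in Fenesk Coast, 3 March 2029, does not fall between 16 March and 28 October, so daylight saving is not in effect and Fenesk Coast is at UTC−04:15.
06:15 UTC − 4h15m = 02:00 local.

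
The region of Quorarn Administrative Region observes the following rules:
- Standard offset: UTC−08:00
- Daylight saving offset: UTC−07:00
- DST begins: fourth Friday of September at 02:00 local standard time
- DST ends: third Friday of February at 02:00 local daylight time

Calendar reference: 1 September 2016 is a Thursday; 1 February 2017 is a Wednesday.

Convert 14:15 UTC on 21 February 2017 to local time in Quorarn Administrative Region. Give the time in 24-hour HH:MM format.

1 September 2016 is a Thursday, so the first Friday is September 2 and the fourth is September 23.
1 February 2017 is a Wednesday, so the first Friday is February 3 and the third is February 17.
At the standard offset (UTC−08:00), 14:15 UTC − 8h = 06:15 Quorarn Administrative Region standard time.
The standard-time date in Quorarn Administrative Region, 21 February 2017, is outside the daylight-saving period (23 September 2016 – 17 February 2017), so Quorarn Administrative Region is on standard time, UTC−08:00.
14:15 UTC − 8h = 06:15 local.

06:15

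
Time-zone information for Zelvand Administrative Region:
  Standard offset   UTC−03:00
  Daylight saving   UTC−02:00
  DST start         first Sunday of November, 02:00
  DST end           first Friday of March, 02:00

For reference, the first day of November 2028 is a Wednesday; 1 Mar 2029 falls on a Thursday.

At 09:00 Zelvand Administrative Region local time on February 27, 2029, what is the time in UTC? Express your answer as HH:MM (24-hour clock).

1 November 2028 is a Wednesday, so the first Sunday is November 5.
1 March 2029 is a Thursday, so the first Friday is March 2.
Daylight saving runs 5 November 2028 – 2 March 2029; February 27, 2029 is inside that window, so Zelvand Administrative Region is at UTC−02:00.
09:00 local + 2h = 11:00 UTC.

11:00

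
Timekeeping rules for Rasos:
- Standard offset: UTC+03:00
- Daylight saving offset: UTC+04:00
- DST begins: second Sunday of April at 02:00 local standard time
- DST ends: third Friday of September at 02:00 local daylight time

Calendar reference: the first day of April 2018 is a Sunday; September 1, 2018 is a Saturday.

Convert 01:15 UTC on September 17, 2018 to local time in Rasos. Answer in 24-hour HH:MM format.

1 April 2018 is a Sunday, so the first Sunday is April 1 and the second is April 8.
1 September 2018 is a Saturday, so the first Friday is September 7 and the third is September 21.
At the standard offset (UTC+03:00), 01:15 UTC + 3h = 04:15 Rasos standard time.
The standard-time date in Rasos, September 17, 2018, lies within the daylight-saving period (8 April – 21 September), so Rasos is on daylight time, UTC+04:00.
01:15 UTC + 4h = 05:15 local.

05:15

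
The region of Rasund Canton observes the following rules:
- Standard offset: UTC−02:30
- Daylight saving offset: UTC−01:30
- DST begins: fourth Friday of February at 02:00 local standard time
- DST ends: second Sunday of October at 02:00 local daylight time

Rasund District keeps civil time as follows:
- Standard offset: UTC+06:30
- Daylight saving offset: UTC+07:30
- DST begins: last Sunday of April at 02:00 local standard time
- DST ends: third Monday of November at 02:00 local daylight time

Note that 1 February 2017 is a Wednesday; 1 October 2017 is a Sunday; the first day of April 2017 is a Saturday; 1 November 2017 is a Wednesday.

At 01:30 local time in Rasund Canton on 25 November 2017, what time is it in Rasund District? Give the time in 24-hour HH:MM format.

1 February 2017 is a Wednesday, so the first Friday is February 3 and the fourth is February 24.
1 October 2017 is a Sunday, so the first Sunday is October 1 and the second is October 8.
Daylight saving runs 24 February – 8 October; 25 November 2017 is outside that window, so Rasund Canton is on standard time at UTC−02:30.
01:30 Rasund Canton + 2h30m = 04:00 UTC.
1 April 2017 is a Saturday, so Sundays fall on 2, 9, 16, 23, 30; the last is April 30.
1 November 2017 is a Wednesday, so the first Monday is November 6 and the third is November 20.
At the standard offset (UTC+06:30), 04:00 UTC + 6h30m = 10:30 Rasund District standard time.
The standard-time date in Rasund District, 25 November 2017, does not fall between 30 April and 20 November, so daylight saving is not in effect and Rasund District is at UTC+06:30.
04:00 UTC + 6h30m = 10:30 Rasund District.

10:30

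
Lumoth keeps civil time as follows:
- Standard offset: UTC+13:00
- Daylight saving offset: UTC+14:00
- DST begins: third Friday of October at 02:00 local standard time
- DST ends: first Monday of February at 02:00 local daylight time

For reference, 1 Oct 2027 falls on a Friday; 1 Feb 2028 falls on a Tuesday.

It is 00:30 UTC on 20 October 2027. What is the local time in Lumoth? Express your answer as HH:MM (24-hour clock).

1 October 2027 is a Friday, so the first Friday is October 1 and the third is October 15.
1 February 2028 is a Tuesday, so the first Monday is February 7.
At the standard offset (UTC+13:00), 00:30 UTC + 13h = 13:30 Lumoth standard time.
The standard-time date in Lumoth, 20 October 2027, falls between 15 October 2027 and 7 February 2028, so daylight saving is in effect and Lumoth is at UTC+14:00.
00:30 UTC + 14h = 14:30 local.

14:30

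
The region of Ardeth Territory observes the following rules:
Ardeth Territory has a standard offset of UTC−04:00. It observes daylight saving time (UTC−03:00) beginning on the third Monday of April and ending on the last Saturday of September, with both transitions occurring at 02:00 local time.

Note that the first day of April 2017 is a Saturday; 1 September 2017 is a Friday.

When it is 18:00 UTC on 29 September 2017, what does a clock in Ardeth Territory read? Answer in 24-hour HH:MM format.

15:00

1 April 2017 is a Saturday, so the first Monday is April 3 and the third is April 17.
1 September 2017 is a Friday, so Saturdays fall on 2, 9, 16, 23, 30; the last is September 30.
At the standard offset (UTC−04:00), 18:00 UTC − 4h = 14:00 Ardeth Territory standard time.
Daylight saving runs 17 April – 30 September; the standard-time date in Ardeth Territory, 29 September 2017, is inside that window, so Ardeth Territory is at UTC−03:00.
18:00 UTC − 3h = 15:00 local.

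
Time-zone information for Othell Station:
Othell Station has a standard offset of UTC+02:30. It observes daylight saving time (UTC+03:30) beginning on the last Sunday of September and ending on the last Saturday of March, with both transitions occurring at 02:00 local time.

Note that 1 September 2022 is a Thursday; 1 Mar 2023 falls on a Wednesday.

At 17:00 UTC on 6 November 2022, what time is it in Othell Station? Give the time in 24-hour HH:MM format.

1 September 2022 is a Thursday, so Sundays fall on 4, 11, 18, 25; the last is September 25.
1 March 2023 is a Wednesday, so Saturdays fall on 4, 11, 18, 25; the last is March 25.
At the standard offset (UTC+02:30), 17:00 UTC + 2h30m = 19:30 Othell Station standard time.
The standard-time date in Othell Station, 6 November 2022, falls between 25 September 2022 and 25 March 2023, so daylight saving is in effect and Othell Station is at UTC+03:30.
17:00 UTC + 3h30m = 20:30 local.

20:30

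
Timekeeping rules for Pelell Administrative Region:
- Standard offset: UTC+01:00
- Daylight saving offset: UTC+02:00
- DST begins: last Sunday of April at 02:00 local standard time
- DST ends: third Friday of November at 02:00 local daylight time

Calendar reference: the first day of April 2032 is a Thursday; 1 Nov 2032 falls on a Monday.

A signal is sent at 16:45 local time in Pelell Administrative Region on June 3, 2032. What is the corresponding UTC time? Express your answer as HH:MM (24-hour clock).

1 April 2032 is a Thursday, so Sundays fall on 4, 11, 18, 25; the last is April 25.
1 November 2032 is a Monday, so the first Friday is November 5 and the third is November 19.
June 3, 2032 falls between 25 April and 19 November, so daylight saving is in effect and Pelell Administrative Region is at UTC+02:00.
16:45 local − 2h = 14:45 UTC.

14:45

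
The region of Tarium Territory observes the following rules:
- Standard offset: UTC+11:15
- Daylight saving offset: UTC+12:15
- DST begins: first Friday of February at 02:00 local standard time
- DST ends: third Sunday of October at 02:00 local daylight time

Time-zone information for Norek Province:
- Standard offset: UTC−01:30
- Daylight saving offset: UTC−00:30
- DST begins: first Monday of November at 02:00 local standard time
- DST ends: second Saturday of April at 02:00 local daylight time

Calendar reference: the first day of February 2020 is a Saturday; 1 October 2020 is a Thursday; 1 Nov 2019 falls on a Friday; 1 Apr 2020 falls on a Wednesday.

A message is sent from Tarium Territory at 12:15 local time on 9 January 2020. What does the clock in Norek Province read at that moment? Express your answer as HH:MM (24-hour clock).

1 February 2020 is a Saturday, so the first Friday is February 7.
1 October 2020 is a Thursday, so the first Sunday is October 4 and the third is October 18.
Daylight saving runs 7 February – 18 October; 9 January 2020 is outside that window, so Tarium Territory is on standard time at UTC+11:15.
12:15 Tarium Territory − 11h15m = 01:00 UTC.
1 November 2019 is a Friday, so the first Monday is November 4.
1 April 2020 is a Wednesday, so the first Saturday is April 4 and the second is April 11.
At the standard offset (UTC−01:30), 01:00 UTC − 1h30m = 23:30 Norek Province standard time (rolling into the previous day, 8 January 2020).
Daylight saving runs 4 November 2019 – 11 April 2020; the standard-time date in Norek Province, 8 January 2020, is inside that window, so Norek Province is at UTC−00:30.
01:00 UTC − 0h30m = 00:30 Norek Province.

00:30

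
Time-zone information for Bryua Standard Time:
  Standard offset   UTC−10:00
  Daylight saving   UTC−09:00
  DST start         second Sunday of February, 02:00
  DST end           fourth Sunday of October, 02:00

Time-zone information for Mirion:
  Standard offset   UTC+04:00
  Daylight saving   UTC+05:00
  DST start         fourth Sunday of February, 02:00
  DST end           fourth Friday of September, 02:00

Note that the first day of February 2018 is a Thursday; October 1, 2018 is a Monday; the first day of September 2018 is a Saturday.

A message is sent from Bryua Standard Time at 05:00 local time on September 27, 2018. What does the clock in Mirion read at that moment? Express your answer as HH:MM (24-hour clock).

19:00

1 February 2018 is a Thursday, so the first Sunday is February 4 and the second is February 11.
1 October 2018 is a Monday, so the first Sunday is October 7 and the fourth is October 28.
September 27, 2018 falls between 11 February and 28 October, so daylight saving is in effect and Bryua Standard Time is at UTC−09:00.
05:00 Bryua Standard Time + 9h = 14:00 UTC.
1 February 2018 is a Thursday, so the first Sunday is February 4 and the fourth is February 25.
1 September 2018 is a Saturday, so the first Friday is September 7 and the fourth is September 28.
At the standard offset (UTC+04:00), 14:00 UTC + 4h = 18:00 Mirion standard time.
The standard-time date in Mirion, September 27, 2018, falls between 25 February and 28 September, so daylight saving is in effect and Mirion is at UTC+05:00.
14:00 UTC + 5h = 19:00 Mirion.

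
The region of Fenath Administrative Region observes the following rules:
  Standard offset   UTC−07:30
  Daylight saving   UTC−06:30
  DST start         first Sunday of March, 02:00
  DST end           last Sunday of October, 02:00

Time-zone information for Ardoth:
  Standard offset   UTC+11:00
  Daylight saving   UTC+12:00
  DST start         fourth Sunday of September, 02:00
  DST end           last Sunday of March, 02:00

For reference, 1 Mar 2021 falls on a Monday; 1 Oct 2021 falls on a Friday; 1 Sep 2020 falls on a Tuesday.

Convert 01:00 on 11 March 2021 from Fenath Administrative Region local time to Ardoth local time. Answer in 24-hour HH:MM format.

1 March 2021 is a Monday, so the first Sunday is March 7.
1 October 2021 is a Friday, so Sundays fall on 3, 10, 17, 24, 31; the last is October 31.
Daylight saving runs 7 March – 31 October; 11 March 2021 is inside that window, so Fenath Administrative Region is at UTC−06:30.
01:00 Fenath Administrative Region + 6h30m = 07:30 UTC.
1 September 2020 is a Tuesday, so the first Sunday is September 6 and the fourth is September 27.
1 March 2021 is a Monday, so Sundays fall on 7, 14, 21, 28; the last is March 28.
At the standard offset (UTC+11:00), 07:30 UTC + 11h = 18:30 Ardoth standard time.
The standard-time date in Ardoth, 11 March 2021, falls between 27 September 2020 and 28 March 2021, so daylight saving is in effect and Ardoth is at UTC+12:00.
07:30 UTC + 12h = 19:30 Ardoth.

19:30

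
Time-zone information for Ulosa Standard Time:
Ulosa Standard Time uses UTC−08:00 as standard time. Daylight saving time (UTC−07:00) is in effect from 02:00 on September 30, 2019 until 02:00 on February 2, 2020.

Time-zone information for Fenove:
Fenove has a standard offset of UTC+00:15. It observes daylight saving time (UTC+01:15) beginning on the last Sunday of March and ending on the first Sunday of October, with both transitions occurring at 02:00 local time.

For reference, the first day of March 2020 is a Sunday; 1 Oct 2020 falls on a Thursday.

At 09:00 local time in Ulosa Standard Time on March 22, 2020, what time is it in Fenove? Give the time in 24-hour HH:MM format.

17:15

March 22, 2020 is outside the daylight-saving period (30 September 2019 – 2 February 2020), so Ulosa Standard Time is on standard time, UTC−08:00.
09:00 Ulosa Standard Time + 8h = 17:00 UTC.
1 March 2020 is a Sunday, so Sundays fall on 1, 8, 15, 22, 29; the last is March 29.
1 October 2020 is a Thursday, so the first Sunday is October 4.
At the standard offset (UTC+00:15), 17:00 UTC + 0h15m = 17:15 Fenove standard time.
The standard-time date in Fenove, March 22, 2020, is outside the daylight-saving period (29 March – 4 October), so Fenove is on standard time, UTC+00:15.
17:00 UTC + 0h15m = 17:15 Fenove.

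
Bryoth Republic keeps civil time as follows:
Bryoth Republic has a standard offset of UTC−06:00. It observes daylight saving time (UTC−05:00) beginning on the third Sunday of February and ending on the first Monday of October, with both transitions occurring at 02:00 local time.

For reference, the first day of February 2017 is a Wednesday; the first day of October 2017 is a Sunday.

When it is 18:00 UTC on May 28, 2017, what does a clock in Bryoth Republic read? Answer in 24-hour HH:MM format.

1 February 2017 is a Wednesday, so the first Sunday is February 5 and the third is February 19.
1 October 2017 is a Sunday, so the first Monday is October 2.
At the standard offset (UTC−06:00), 18:00 UTC − 6h = 12:00 Bryoth Republic standard time.
The standard-time date in Bryoth Republic, May 28, 2017, lies within the daylight-saving period (19 February – 2 October), so Bryoth Republic is on daylight time, UTC−05:00.
18:00 UTC − 5h = 13:00 local.

13:00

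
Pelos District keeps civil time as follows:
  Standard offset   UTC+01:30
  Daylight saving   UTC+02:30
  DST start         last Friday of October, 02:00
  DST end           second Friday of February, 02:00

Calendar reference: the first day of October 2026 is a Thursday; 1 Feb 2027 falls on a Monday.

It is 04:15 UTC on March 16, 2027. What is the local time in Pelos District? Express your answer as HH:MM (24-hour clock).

05:45

1 October 2026 is a Thursday, so Fridays fall on 2, 9, 16, 23, 30; the last is October 30.
1 February 2027 is a Monday, so the first Friday is February 5 and the second is February 12.
At the standard offset (UTC+01:30), 04:15 UTC + 1h30m = 05:45 Pelos District standard time.
Daylight saving runs 30 October 2026 – 12 February 2027; the standard-time date in Pelos District, March 16, 2027, is outside that window, so Pelos District is on standard time at UTC+01:30.
04:15 UTC + 1h30m = 05:45 local.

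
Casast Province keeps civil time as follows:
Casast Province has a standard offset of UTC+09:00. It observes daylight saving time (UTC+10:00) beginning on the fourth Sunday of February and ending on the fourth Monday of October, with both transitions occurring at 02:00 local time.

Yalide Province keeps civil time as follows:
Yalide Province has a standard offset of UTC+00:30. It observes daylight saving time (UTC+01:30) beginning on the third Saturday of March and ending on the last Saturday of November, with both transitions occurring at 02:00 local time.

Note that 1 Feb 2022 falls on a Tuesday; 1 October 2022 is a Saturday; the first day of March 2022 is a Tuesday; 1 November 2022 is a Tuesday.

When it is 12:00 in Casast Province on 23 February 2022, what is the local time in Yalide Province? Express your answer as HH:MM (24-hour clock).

03:30

1 February 2022 is a Tuesday, so the first Sunday is February 6 and the fourth is February 27.
1 October 2022 is a Saturday, so the first Monday is October 3 and the fourth is October 24.
Daylight saving runs 27 February – 24 October; 23 February 2022 is outside that window, so Casast Province is on standard time at UTC+09:00.
12:00 Casast Province − 9h = 03:00 UTC.
1 March 2022 is a Tuesday, so the first Saturday is March 5 and the third is March 19.
1 November 2022 is a Tuesday, so Saturdays fall on 5, 12, 19, 26; the last is November 26.
At the standard offset (UTC+00:30), 03:00 UTC + 0h30m = 03:30 Yalide Province standard time.
The standard-time date in Yalide Province, 23 February 2022, is outside the daylight-saving period (19 March – 26 November), so Yalide Province is on standard time, UTC+00:30.
03:00 UTC + 0h30m = 03:30 Yalide Province.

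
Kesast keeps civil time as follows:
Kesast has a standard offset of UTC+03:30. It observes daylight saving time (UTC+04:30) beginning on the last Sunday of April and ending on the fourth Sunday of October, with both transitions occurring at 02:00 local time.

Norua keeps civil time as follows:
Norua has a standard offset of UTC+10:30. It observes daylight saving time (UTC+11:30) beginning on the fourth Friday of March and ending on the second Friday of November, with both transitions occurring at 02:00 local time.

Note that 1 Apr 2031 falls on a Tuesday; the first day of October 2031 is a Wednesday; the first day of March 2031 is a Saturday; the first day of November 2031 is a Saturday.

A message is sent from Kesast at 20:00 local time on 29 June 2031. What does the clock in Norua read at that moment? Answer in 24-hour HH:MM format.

03:00

1 April 2031 is a Tuesday, so Sundays fall on 6, 13, 20, 27; the last is April 27.
1 October 2031 is a Wednesday, so the first Sunday is October 5 and the fourth is October 26.
29 June 2031 falls between 27 April and 26 October, so daylight saving is in effect and Kesast is at UTC+04:30.
20:00 Kesast − 4h30m = 15:30 UTC.
1 March 2031 is a Saturday, so the first Friday is March 7 and the fourth is March 28.
1 November 2031 is a Saturday, so the first Friday is November 7 and the second is November 14.
At the standard offset (UTC+10:30), 15:30 UTC + 10h30m = 02:00 Norua standard time (rolling into the next day, 30 June 2031).
The standard-time date in Norua, 30 June 2031, lies within the daylight-saving period (28 March – 14 November), so Norua is on daylight time, UTC+11:30.
15:30 UTC + 11h30m = 03:00 Norua (rolling into the next day, 30 June 2031).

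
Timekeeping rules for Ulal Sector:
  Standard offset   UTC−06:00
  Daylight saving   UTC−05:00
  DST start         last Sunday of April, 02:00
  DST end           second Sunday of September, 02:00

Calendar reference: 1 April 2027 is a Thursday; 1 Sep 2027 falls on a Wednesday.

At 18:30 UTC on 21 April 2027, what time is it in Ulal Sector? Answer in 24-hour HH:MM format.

1 April 2027 is a Thursday, so Sundays fall on 4, 11, 18, 25; the last is April 25.
1 September 2027 is a Wednesday, so the first Sunday is September 5 and the second is September 12.
At the standard offset (UTC−06:00), 18:30 UTC − 6h = 12:30 Ulal Sector standard time.
The standard-time date in Ulal Sector, 21 April 2027, does not fall between 25 April and 12 September, so daylight saving is not in effect and Ulal Sector is at UTC−06:00.
18:30 UTC − 6h = 12:30 local.

12:30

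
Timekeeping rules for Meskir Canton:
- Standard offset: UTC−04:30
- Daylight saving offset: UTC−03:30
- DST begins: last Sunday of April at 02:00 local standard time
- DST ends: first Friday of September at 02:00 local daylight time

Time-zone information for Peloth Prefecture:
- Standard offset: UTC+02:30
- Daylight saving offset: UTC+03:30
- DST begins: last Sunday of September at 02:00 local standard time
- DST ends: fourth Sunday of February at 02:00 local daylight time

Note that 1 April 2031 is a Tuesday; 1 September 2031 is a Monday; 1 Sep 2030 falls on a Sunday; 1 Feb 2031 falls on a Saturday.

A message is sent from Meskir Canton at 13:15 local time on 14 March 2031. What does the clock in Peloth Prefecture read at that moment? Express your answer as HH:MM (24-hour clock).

20:15

1 April 2031 is a Tuesday, so Sundays fall on 6, 13, 20, 27; the last is April 27.
1 September 2031 is a Monday, so the first Friday is September 5.
14 March 2031 is outside the daylight-saving period (27 April – 5 September), so Meskir Canton is on standard time, UTC−04:30.
13:15 Meskir Canton + 4h30m = 17:45 UTC.
1 September 2030 is a Sunday, so Sundays fall on 1, 8, 15, 22, 29; the last is September 29.
1 February 2031 is a Saturday, so the first Sunday is February 2 and the fourth is February 23.
At the standard offset (UTC+02:30), 17:45 UTC + 2h30m = 20:15 Peloth Prefecture standard time.
Daylight saving runs 29 September 2030 – 23 February 2031; the standard-time date in Peloth Prefecture, 14 March 2031, is outside that window, so Peloth Prefecture is on standard time at UTC+02:30.
17:45 UTC + 2h30m = 20:15 Peloth Prefecture.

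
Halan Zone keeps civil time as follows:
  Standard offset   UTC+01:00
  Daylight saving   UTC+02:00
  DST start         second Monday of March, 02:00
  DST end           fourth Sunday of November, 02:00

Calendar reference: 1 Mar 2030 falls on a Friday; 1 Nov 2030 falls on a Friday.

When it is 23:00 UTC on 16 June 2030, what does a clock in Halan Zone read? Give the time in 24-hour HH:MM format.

1 March 2030 is a Friday, so the first Monday is March 4 and the second is March 11.
1 November 2030 is a Friday, so the first Sunday is November 3 and the fourth is November 24.
At the standard offset (UTC+01:00), 23:00 UTC + 1h = 00:00 Halan Zone standard time (rolling into the next day, 17 June 2030).
The standard-time date in Halan Zone, 17 June 2030, lies within the daylight-saving period (11 March – 24 November), so Halan Zone is on daylight time, UTC+02:00.
23:00 UTC + 2h = 01:00 local (rolling into the next day, 17 June 2030).

01:00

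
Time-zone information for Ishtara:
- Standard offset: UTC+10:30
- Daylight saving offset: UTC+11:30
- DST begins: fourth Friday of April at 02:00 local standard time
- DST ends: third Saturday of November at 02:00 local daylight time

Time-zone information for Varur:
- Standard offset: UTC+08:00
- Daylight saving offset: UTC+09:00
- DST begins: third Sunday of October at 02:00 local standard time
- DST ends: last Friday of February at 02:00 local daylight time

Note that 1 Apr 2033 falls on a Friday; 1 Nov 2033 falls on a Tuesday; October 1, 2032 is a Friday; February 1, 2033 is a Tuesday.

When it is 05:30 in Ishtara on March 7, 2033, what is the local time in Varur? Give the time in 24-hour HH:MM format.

03:00

1 April 2033 is a Friday, so the first Friday is April 1 and the fourth is April 22.
1 November 2033 is a Tuesday, so the first Saturday is November 5 and the third is November 19.
March 7, 2033 does not fall between 22 April and 19 November, so daylight saving is not in effect and Ishtara is at UTC+10:30.
05:30 Ishtara − 10h30m = 19:00 UTC (rolling into the previous day, 6 March 2033).
1 October 2032 is a Friday, so the first Sunday is October 3 and the third is October 17.
1 February 2033 is a Tuesday, so Fridays fall on 4, 11, 18, 25; the last is February 25.
At the standard offset (UTC+08:00), 19:00 UTC + 8h = 03:00 Varur standard time (rolling into the next day, 7 March 2033).
The standard-time date in Varur, March 7, 2033, is outside the daylight-saving period (17 October 2032 – 25 February 2033), so Varur is on standard time, UTC+08:00.
19:00 UTC + 8h = 03:00 Varur (rolling into the next day, 7 March 2033).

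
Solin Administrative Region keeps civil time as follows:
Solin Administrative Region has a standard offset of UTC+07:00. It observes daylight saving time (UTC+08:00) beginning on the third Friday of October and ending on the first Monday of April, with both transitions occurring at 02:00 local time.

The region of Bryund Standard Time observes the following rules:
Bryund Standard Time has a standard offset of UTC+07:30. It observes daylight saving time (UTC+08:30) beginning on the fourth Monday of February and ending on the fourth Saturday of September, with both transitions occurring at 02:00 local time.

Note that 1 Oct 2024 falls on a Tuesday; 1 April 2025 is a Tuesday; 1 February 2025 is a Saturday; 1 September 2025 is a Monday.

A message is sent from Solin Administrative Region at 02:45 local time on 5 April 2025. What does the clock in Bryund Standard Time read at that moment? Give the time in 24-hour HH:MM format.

03:15

1 October 2024 is a Tuesday, so the first Friday is October 4 and the third is October 18.
1 April 2025 is a Tuesday, so the first Monday is April 7.
5 April 2025 lies within the daylight-saving period (18 October 2024 – 7 April 2025), so Solin Administrative Region is on daylight time, UTC+08:00.
02:45 Solin Administrative Region − 8h = 18:45 UTC (rolling into the previous day, 4 April 2025).
1 February 2025 is a Saturday, so the first Monday is February 3 and the fourth is February 24.
1 September 2025 is a Monday, so the first Saturday is September 6 and the fourth is September 27.
At the standard offset (UTC+07:30), 18:45 UTC + 7h30m = 02:15 Bryund Standard Time standard time (rolling into the next day, 5 April 2025).
The standard-time date in Bryund Standard Time, 5 April 2025, falls between 24 February and 27 September, so daylight saving is in effect and Bryund Standard Time is at UTC+08:30.
18:45 UTC + 8h30m = 03:15 Bryund Standard Time (rolling into the next day, 5 April 2025).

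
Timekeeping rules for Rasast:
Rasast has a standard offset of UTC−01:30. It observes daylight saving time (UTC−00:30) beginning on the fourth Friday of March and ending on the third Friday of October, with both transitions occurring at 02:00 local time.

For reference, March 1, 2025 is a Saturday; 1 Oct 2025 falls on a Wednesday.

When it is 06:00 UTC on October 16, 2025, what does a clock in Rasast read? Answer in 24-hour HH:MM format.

1 March 2025 is a Saturday, so the first Friday is March 7 and the fourth is March 28.
1 October 2025 is a Wednesday, so the first Friday is October 3 and the third is October 17.
At the standard offset (UTC−01:30), 06:00 UTC − 1h30m = 04:30 Rasast standard time.
The standard-time date in Rasast, October 16, 2025, lies within the daylight-saving period (28 March – 17 October), so Rasast is on daylight time, UTC−00:30.
06:00 UTC − 0h30m = 05:30 local.

05:30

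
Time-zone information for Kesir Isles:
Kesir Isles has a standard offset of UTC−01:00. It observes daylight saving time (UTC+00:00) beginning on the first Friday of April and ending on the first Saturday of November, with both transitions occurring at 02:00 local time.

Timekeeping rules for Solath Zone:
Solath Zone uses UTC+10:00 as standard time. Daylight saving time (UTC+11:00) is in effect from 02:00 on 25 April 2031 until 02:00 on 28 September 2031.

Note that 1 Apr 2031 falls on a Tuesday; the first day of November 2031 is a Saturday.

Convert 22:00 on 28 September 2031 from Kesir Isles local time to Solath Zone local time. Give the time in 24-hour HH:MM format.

1 April 2031 is a Tuesday, so the first Friday is April 4.
1 November 2031 is a Saturday, so the first Saturday is November 1.
28 September 2031 lies within the daylight-saving period (4 April – 1 November), so Kesir Isles is on daylight time, UTC+00:00.
22:00 Kesir Isles − 0h = 22:00 UTC.
At the standard offset (UTC+10:00), 22:00 UTC + 10h = 08:00 Solath Zone standard time (rolling into the next day, 29 September 2031).
The standard-time date in Solath Zone, 29 September 2031, is outside the daylight-saving period (25 April – 28 September), so Solath Zone is on standard time, UTC+10:00.
22:00 UTC + 10h = 08:00 Solath Zone (rolling into the next day, 29 September 2031).

08:00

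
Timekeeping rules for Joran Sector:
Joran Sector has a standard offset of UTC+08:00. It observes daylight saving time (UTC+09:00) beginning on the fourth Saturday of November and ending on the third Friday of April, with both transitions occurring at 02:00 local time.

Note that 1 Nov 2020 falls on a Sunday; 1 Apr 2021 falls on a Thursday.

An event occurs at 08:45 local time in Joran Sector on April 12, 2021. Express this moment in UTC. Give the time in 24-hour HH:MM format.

1 November 2020 is a Sunday, so the first Saturday is November 7 and the fourth is November 28.
1 April 2021 is a Thursday, so the first Friday is April 2 and the third is April 16.
April 12, 2021 lies within the daylight-saving period (28 November 2020 – 16 April 2021), so Joran Sector is on daylight time, UTC+09:00.
08:45 local − 9h = 23:45 UTC (rolling into the previous day, 11 April 2021).

23:45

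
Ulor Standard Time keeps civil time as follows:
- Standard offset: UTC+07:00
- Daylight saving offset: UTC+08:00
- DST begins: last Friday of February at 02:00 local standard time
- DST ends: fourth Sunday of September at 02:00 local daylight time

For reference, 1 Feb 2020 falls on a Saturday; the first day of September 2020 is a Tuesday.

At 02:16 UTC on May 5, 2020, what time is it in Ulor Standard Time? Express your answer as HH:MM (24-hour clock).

1 February 2020 is a Saturday, so Fridays fall on 7, 14, 21, 28; the last is February 28.
1 September 2020 is a Tuesday, so the first Sunday is September 6 and the fourth is September 27.
At the standard offset (UTC+07:00), 02:16 UTC + 7h = 09:16 Ulor Standard Time standard time.
The standard-time date in Ulor Standard Time, May 5, 2020, lies within the daylight-saving period (28 February – 27 September), so Ulor Standard Time is on daylight time, UTC+08:00.
02:16 UTC + 8h = 10:16 local.

10:16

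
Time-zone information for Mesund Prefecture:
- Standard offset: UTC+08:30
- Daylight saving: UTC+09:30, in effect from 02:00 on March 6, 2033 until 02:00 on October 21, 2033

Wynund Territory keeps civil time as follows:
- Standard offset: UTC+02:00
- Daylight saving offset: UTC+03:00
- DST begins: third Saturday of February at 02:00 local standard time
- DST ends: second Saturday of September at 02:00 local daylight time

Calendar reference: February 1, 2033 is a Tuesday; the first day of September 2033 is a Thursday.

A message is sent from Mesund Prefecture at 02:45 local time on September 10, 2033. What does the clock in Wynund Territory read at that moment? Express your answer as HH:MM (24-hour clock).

20:15

September 10, 2033 falls between 6 March and 21 October, so daylight saving is in effect and Mesund Prefecture is at UTC+09:30.
02:45 Mesund Prefecture − 9h30m = 17:15 UTC (rolling into the previous day, 9 September 2033).
1 February 2033 is a Tuesday, so the first Saturday is February 5 and the third is February 19.
1 September 2033 is a Thursday, so the first Saturday is September 3 and the second is September 10.
At the standard offset (UTC+02:00), 17:15 UTC + 2h = 19:15 Wynund Territory standard time.
The standard-time date in Wynund Territory, September 9, 2033, lies within the daylight-saving period (19 February – 10 September), so Wynund Territory is on daylight time, UTC+03:00.
17:15 UTC + 3h = 20:15 Wynund Territory.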